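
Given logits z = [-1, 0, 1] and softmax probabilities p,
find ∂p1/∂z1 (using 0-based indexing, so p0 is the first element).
∂p1/∂z1 = 0.1848

p = softmax(z) = [0.09003, 0.2447, 0.6652]
p1 = 0.2447

∂p1/∂z1 = p1(1 - p1) = 0.2447 × (1 - 0.2447) = 0.1848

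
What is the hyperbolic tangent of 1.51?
0.9069

tanh(1.51) = (e^(1.51) - e^(-1.51))/(e^(1.51) + e^(-1.51)) = 0.9069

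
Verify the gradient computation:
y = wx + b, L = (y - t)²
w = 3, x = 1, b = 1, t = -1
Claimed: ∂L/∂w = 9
Incorrect

y = (3)(1) + 1 = 4
∂L/∂y = 2(y - t) = 2(4 - -1) = 10
∂y/∂w = x = 1
∂L/∂w = 10 × 1 = 10

Claimed value: 9
Incorrect: The correct gradient is 10.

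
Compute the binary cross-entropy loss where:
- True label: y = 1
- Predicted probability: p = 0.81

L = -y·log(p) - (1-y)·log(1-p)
L = 0.2107

L = -1·log(0.81) - 0·log(0.19) = -log(0.81) = 0.2107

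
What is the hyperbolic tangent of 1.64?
0.9275

tanh(1.64) = (e^(1.64) - e^(-1.64))/(e^(1.64) + e^(-1.64)) = 0.9275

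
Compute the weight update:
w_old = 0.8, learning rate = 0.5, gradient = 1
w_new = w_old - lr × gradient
w_new = 0.3

w_new = w - η·∂L/∂w = 0.8 - 0.5×(1) = 0.8 - (0.5) = 0.3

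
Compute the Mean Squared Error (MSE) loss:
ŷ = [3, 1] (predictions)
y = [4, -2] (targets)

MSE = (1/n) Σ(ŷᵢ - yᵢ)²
MSE = 5

MSE = (1/2)((3-4)² + (1--2)²) = (1/2)(1 + 9) = 5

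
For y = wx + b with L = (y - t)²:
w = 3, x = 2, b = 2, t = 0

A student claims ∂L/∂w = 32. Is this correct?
Correct

y = (3)(2) + 2 = 8
∂L/∂y = 2(y - t) = 2(8 - 0) = 16
∂y/∂w = x = 2
∂L/∂w = 16 × 2 = 32

Claimed value: 32
Correct: The correct gradient is 32.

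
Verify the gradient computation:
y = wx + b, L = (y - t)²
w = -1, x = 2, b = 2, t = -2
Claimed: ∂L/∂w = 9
Incorrect

y = (-1)(2) + 2 = 0
∂L/∂y = 2(y - t) = 2(0 - -2) = 4
∂y/∂w = x = 2
∂L/∂w = 4 × 2 = 8

Claimed value: 9
Incorrect: The correct gradient is 8.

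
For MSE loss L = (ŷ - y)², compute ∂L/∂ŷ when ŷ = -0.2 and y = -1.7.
∂L/∂ŷ = 3.0

∂L/∂ŷ = 2(ŷ - y) = 2(-0.2 - -1.7) = 2(1.5) = 3.0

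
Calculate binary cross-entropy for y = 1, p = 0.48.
L = 0.734

L = -1·log(0.48) - 0·log(0.52) = -log(0.48) = 0.734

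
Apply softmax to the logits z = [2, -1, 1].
p = [0.7054, 0.0351, 0.2595]

exp(z) = [7.389, 0.3679, 2.718]
Sum = 10.48
p = [0.7054, 0.0351, 0.2595]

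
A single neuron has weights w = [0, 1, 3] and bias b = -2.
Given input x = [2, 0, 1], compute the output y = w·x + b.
y = 1

y = (0)(2) + (1)(0) + (3)(1) + -2 = 1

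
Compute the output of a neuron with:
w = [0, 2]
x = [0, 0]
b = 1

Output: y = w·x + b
y = 1

y = (0)(0) + (2)(0) + 1 = 1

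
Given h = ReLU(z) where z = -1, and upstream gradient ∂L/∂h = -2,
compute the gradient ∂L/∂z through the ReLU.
∂L/∂z = 0

h = ReLU(-1) = 0
Since z < 0: ∂h/∂z = 0
∂L/∂z = ∂L/∂h · ∂h/∂z = -2 × 0 = 0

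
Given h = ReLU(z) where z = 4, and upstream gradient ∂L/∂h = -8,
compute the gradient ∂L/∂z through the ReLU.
∂L/∂z = -8

h = ReLU(4) = 4
Since z > 0: ∂h/∂z = 1
∂L/∂z = ∂L/∂h · ∂h/∂z = -8 × 1 = -8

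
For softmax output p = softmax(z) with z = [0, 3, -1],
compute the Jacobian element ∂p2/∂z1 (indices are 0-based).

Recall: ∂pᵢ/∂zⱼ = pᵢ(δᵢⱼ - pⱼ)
∂p2/∂z1 = -0.01605

p = softmax(z) = [0.04661, 0.9362, 0.01715]
p2 = 0.01715, p1 = 0.9362

∂p2/∂z1 = -p2 × p1 = -0.01715 × 0.9362 = -0.01605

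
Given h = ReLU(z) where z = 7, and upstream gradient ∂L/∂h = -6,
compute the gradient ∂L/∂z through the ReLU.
∂L/∂z = -6

h = ReLU(7) = 7
Since z > 0: ∂h/∂z = 1
∂L/∂z = ∂L/∂h · ∂h/∂z = -6 × 1 = -6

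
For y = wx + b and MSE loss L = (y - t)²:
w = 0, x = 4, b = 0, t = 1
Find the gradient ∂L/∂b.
∂L/∂b = -2

y = wx + b = (0)(4) + 0 = 0
∂L/∂y = 2(y - t) = 2(0 - 1) = -2
∂y/∂b = 1
∂L/∂b = ∂L/∂y · ∂y/∂b = -2 × 1 = -2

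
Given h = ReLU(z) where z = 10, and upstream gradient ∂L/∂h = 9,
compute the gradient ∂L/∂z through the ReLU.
∂L/∂z = 9

h = ReLU(10) = 10
Since z > 0: ∂h/∂z = 1
∂L/∂z = ∂L/∂h · ∂h/∂z = 9 × 1 = 9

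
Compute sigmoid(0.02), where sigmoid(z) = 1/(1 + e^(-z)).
0.505

sigmoid(0.02) = 1/(1 + e^(-0.02)) = 1/(1 + 0.9802) = 0.505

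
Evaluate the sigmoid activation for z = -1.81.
0.1406

sigmoid(-1.81) = 1/(1 + e^(1.81)) = 1/(1 + 6.11) = 0.1406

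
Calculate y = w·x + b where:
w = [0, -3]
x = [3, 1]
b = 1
y = -2

y = (0)(3) + (-3)(1) + 1 = -2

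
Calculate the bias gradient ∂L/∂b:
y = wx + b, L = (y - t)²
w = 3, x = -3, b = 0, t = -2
∂L/∂b = -14

y = wx + b = (3)(-3) + 0 = -9
∂L/∂y = 2(y - t) = 2(-9 - -2) = -14
∂y/∂b = 1
∂L/∂b = ∂L/∂y · ∂y/∂b = -14 × 1 = -14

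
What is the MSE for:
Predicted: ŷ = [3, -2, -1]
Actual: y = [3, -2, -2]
MSE = 0.3333

MSE = (1/3)((3-3)² + (-2--2)² + (-1--2)²) = (1/3)(0 + 0 + 1) = 0.3333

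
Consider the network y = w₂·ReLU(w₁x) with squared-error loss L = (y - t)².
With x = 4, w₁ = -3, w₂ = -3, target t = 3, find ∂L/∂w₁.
∂L/∂w₁ = 0

Forward pass:
z = w₁x = -3×4 = -12
h = ReLU(-12) = 0
y = w₂h = -3×0 = 0

Backward pass:
∂L/∂y = 2(y - t) = 2(0 - 3) = -6
∂y/∂h = w₂ = -3
∂h/∂z = 0 (ReLU derivative)
∂z/∂w₁ = x = 4

∂L/∂w₁ = -6 × -3 × 0 × 4 = 0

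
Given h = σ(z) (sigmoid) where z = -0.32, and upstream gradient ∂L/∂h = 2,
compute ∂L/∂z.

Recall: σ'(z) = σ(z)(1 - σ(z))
∂L/∂z = 0.4874

σ(-0.32) = 0.4207
σ'(-0.32) = σ(-0.32)(1 - σ(-0.32)) = 0.4207 × 0.5793 = 0.2437
∂L/∂z = ∂L/∂h · σ'(z) = 2 × 0.2437 = 0.4874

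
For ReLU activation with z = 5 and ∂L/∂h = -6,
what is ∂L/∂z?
∂L/∂z = -6

h = ReLU(5) = 5
Since z > 0: ∂h/∂z = 1
∂L/∂z = ∂L/∂h · ∂h/∂z = -6 × 1 = -6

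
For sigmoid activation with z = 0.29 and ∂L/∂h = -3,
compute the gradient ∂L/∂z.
∂L/∂z = -0.7344

σ(0.29) = 0.572
σ'(0.29) = σ(0.29)(1 - σ(0.29)) = 0.572 × 0.428 = 0.2448
∂L/∂z = ∂L/∂h · σ'(z) = -3 × 0.2448 = -0.7344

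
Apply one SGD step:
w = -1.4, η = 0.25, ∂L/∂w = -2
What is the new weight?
w_new = -0.9

w_new = w - η·∂L/∂w = -1.4 - 0.25×(-2) = -1.4 - (-0.5) = -0.9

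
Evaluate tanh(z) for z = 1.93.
0.9587

tanh(1.93) = (e^(1.93) - e^(-1.93))/(e^(1.93) + e^(-1.93)) = 0.9587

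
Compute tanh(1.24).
0.8455

tanh(1.24) = (e^(1.24) - e^(-1.24))/(e^(1.24) + e^(-1.24)) = 0.8455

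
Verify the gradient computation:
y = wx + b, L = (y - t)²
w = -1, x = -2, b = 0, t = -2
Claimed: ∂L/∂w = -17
Incorrect

y = (-1)(-2) + 0 = 2
∂L/∂y = 2(y - t) = 2(2 - -2) = 8
∂y/∂w = x = -2
∂L/∂w = 8 × -2 = -16

Claimed value: -17
Incorrect: The correct gradient is -16.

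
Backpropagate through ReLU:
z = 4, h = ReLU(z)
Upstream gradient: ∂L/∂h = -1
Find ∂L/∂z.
∂L/∂z = -1

h = ReLU(4) = 4
Since z > 0: ∂h/∂z = 1
∂L/∂z = ∂L/∂h · ∂h/∂z = -1 × 1 = -1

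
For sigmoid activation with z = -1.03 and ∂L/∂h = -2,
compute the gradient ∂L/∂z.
∂L/∂z = -0.3877

σ(-1.03) = 0.2631
σ'(-1.03) = σ(-1.03)(1 - σ(-1.03)) = 0.2631 × 0.7369 = 0.1939
∂L/∂z = ∂L/∂h · σ'(z) = -2 × 0.1939 = -0.3877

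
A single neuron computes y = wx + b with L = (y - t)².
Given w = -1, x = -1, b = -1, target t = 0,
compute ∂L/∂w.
∂L/∂w = 0

y = wx + b = (-1)(-1) + -1 = 0
∂L/∂y = 2(y - t) = 2(0 - 0) = 0
∂y/∂w = x = -1
∂L/∂w = ∂L/∂y · ∂y/∂w = 0 × -1 = 0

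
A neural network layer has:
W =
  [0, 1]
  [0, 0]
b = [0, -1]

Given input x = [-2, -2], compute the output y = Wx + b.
y = [-2, -1]

Wx = [0×-2 + 1×-2, 0×-2 + 0×-2]
   = [-2, 0]
y = Wx + b = [-2 + 0, 0 + -1] = [-2, -1]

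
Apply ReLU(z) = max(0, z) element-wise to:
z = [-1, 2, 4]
h = [0, 2, 4]

ReLU applied element-wise: max(0,-1)=0, max(0,2)=2, max(0,4)=4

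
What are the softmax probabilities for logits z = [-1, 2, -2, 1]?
p = [0.0347, 0.6964, 0.0128, 0.2562]

exp(z) = [0.3679, 7.389, 0.1353, 2.718]
Sum = 10.61
p = [0.0347, 0.6964, 0.0128, 0.2562]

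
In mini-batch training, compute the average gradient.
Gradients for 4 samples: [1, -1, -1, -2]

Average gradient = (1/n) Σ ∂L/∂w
Average gradient = -0.75

Average = (1/4)(1 + -1 + -1 + -2) = -3/4 = -0.75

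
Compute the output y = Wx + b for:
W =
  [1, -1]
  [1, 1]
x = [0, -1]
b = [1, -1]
y = [2, -2]

Wx = [1×0 + -1×-1, 1×0 + 1×-1]
   = [1, -1]
y = Wx + b = [1 + 1, -1 + -1] = [2, -2]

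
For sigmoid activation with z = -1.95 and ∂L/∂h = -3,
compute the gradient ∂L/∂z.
∂L/∂z = -0.3271

σ(-1.95) = 0.1246
σ'(-1.95) = σ(-1.95)(1 - σ(-1.95)) = 0.1246 × 0.8754 = 0.109
∂L/∂z = ∂L/∂h · σ'(z) = -3 × 0.109 = -0.3271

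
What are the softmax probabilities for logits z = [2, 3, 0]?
p = [0.2595, 0.7054, 0.0351]

exp(z) = [7.389, 20.09, 1]
Sum = 28.47
p = [0.2595, 0.7054, 0.0351]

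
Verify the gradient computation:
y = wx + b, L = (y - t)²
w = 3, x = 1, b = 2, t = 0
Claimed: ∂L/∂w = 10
Correct

y = (3)(1) + 2 = 5
∂L/∂y = 2(y - t) = 2(5 - 0) = 10
∂y/∂w = x = 1
∂L/∂w = 10 × 1 = 10

Claimed value: 10
Correct: The correct gradient is 10.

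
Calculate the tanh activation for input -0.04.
-0.03998

tanh(-0.04) = (e^(-0.04) - e^(0.04))/(e^(-0.04) + e^(0.04)) = -0.03998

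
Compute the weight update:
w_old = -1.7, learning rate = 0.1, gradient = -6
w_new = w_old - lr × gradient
w_new = -1.1

w_new = w - η·∂L/∂w = -1.7 - 0.1×(-6) = -1.7 - (-0.6) = -1.1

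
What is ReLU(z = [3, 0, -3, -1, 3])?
h = [3, 0, 0, 0, 3]

ReLU applied element-wise: max(0,3)=3, max(0,0)=0, max(0,-3)=0, max(0,-1)=0, max(0,3)=3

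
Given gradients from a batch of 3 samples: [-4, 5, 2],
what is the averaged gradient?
Average gradient = 1

Average = (1/3)(-4 + 5 + 2) = 3/3 = 1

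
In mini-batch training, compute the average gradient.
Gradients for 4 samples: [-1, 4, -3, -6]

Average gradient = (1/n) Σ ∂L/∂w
Average gradient = -1.5

Average = (1/4)(-1 + 4 + -3 + -6) = -6/4 = -1.5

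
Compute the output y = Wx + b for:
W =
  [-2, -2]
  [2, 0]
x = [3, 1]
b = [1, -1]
y = [-7, 5]

Wx = [-2×3 + -2×1, 2×3 + 0×1]
   = [-8, 6]
y = Wx + b = [-8 + 1, 6 + -1] = [-7, 5]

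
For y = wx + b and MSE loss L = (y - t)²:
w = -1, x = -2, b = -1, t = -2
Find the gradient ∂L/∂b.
∂L/∂b = 6

y = wx + b = (-1)(-2) + -1 = 1
∂L/∂y = 2(y - t) = 2(1 - -2) = 6
∂y/∂b = 1
∂L/∂b = ∂L/∂y · ∂y/∂b = 6 × 1 = 6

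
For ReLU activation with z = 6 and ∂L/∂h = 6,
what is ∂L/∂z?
∂L/∂z = 6

h = ReLU(6) = 6
Since z > 0: ∂h/∂z = 1
∂L/∂z = ∂L/∂h · ∂h/∂z = 6 × 1 = 6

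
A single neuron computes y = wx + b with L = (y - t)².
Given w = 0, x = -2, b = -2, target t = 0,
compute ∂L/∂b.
∂L/∂b = -4

y = wx + b = (0)(-2) + -2 = -2
∂L/∂y = 2(y - t) = 2(-2 - 0) = -4
∂y/∂b = 1
∂L/∂b = ∂L/∂y · ∂y/∂b = -4 × 1 = -4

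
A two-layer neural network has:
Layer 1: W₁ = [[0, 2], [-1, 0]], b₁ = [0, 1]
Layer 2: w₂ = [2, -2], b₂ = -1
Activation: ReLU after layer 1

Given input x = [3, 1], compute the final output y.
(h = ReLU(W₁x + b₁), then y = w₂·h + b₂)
y = 3

Layer 1 pre-activation: z₁ = [2, -2]
After ReLU: h = [2, 0]
Layer 2 output: y = 2×2 + -2×0 + -1 = 3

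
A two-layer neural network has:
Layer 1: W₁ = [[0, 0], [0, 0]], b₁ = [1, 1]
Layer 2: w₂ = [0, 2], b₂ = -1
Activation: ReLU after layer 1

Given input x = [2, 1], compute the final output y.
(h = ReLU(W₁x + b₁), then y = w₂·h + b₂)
y = 1

Layer 1 pre-activation: z₁ = [1, 1]
After ReLU: h = [1, 1]
Layer 2 output: y = 0×1 + 2×1 + -1 = 1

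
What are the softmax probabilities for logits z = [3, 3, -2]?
p = [0.4983, 0.4983, 0.0034]

exp(z) = [20.09, 20.09, 0.1353]
Sum = 40.31
p = [0.4983, 0.4983, 0.0034]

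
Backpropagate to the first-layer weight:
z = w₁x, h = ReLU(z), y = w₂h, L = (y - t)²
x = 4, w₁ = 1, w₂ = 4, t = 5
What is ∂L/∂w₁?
∂L/∂w₁ = 352

Forward pass:
z = w₁x = 1×4 = 4
h = ReLU(4) = 4
y = w₂h = 4×4 = 16

Backward pass:
∂L/∂y = 2(y - t) = 2(16 - 5) = 22
∂y/∂h = w₂ = 4
∂h/∂z = 1 (ReLU derivative)
∂z/∂w₁ = x = 4

∂L/∂w₁ = 22 × 4 × 1 × 4 = 352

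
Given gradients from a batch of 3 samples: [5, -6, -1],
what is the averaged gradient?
Average gradient = -0.6667

Average = (1/3)(5 + -6 + -1) = -2/3 = -0.6667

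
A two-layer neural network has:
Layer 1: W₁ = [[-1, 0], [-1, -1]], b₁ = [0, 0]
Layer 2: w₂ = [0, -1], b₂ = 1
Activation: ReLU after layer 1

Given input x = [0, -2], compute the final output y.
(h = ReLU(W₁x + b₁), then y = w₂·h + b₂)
y = -1

Layer 1 pre-activation: z₁ = [0, 2]
After ReLU: h = [0, 2]
Layer 2 output: y = 0×0 + -1×2 + 1 = -1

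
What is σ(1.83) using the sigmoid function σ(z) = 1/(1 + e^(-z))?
0.8618

sigmoid(1.83) = 1/(1 + e^(-1.83)) = 1/(1 + 0.1604) = 0.8618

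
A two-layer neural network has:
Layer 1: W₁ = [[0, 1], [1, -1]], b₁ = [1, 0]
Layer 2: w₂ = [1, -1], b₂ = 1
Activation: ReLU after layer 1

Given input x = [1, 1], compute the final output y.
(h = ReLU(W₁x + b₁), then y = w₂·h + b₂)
y = 3

Layer 1 pre-activation: z₁ = [2, 0]
After ReLU: h = [2, 0]
Layer 2 output: y = 1×2 + -1×0 + 1 = 3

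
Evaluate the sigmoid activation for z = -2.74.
0.06065

sigmoid(-2.74) = 1/(1 + e^(2.74)) = 1/(1 + 15.49) = 0.06065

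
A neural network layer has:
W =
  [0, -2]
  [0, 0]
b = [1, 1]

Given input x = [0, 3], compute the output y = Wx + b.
y = [-5, 1]

Wx = [0×0 + -2×3, 0×0 + 0×3]
   = [-6, 0]
y = Wx + b = [-6 + 1, 0 + 1] = [-5, 1]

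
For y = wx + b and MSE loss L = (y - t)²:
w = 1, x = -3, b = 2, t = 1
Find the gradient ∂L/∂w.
∂L/∂w = 12

y = wx + b = (1)(-3) + 2 = -1
∂L/∂y = 2(y - t) = 2(-1 - 1) = -4
∂y/∂w = x = -3
∂L/∂w = ∂L/∂y · ∂y/∂w = -4 × -3 = 12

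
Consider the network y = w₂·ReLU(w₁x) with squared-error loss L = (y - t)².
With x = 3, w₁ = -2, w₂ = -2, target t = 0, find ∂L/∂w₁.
∂L/∂w₁ = 0

Forward pass:
z = w₁x = -2×3 = -6
h = ReLU(-6) = 0
y = w₂h = -2×0 = 0

Backward pass:
∂L/∂y = 2(y - t) = 2(0 - 0) = 0
∂y/∂h = w₂ = -2
∂h/∂z = 0 (ReLU derivative)
∂z/∂w₁ = x = 3

∂L/∂w₁ = 0 × -2 × 0 × 3 = 0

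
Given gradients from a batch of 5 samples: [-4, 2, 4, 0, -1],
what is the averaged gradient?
Average gradient = 0.2

Average = (1/5)(-4 + 2 + 4 + 0 + -1) = 1/5 = 0.2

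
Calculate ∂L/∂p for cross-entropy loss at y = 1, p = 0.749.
∂L/∂p = -1.335

∂L/∂p = -y/p + (1-y)/(1-p) = -1/0.749 + 0 = -1.335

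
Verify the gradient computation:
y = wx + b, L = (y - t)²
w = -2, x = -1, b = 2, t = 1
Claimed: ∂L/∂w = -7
Incorrect

y = (-2)(-1) + 2 = 4
∂L/∂y = 2(y - t) = 2(4 - 1) = 6
∂y/∂w = x = -1
∂L/∂w = 6 × -1 = -6

Claimed value: -7
Incorrect: The correct gradient is -6.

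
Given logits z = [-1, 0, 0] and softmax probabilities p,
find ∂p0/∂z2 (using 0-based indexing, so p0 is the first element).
∂p0/∂z2 = -0.06561

p = softmax(z) = [0.1554, 0.4223, 0.4223]
p0 = 0.1554, p2 = 0.4223

∂p0/∂z2 = -p0 × p2 = -0.1554 × 0.4223 = -0.06561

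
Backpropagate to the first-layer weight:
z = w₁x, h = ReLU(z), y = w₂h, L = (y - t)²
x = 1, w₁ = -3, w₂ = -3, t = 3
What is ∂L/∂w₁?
∂L/∂w₁ = 0

Forward pass:
z = w₁x = -3×1 = -3
h = ReLU(-3) = 0
y = w₂h = -3×0 = 0

Backward pass:
∂L/∂y = 2(y - t) = 2(0 - 3) = -6
∂y/∂h = w₂ = -3
∂h/∂z = 0 (ReLU derivative)
∂z/∂w₁ = x = 1

∂L/∂w₁ = -6 × -3 × 0 × 1 = 0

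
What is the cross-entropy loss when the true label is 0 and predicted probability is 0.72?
L = 1.273

L = -0·log(0.72) - 1·log(0.28) = -log(0.28) = 1.273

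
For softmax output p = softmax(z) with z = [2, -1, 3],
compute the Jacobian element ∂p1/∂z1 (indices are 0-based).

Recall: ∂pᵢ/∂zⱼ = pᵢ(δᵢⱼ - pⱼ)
∂p1/∂z1 = 0.01304

p = softmax(z) = [0.2654, 0.01321, 0.7214]
p1 = 0.01321

∂p1/∂z1 = p1(1 - p1) = 0.01321 × (1 - 0.01321) = 0.01304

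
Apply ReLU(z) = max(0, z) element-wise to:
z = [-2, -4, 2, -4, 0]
h = [0, 0, 2, 0, 0]

ReLU applied element-wise: max(0,-2)=0, max(0,-4)=0, max(0,2)=2, max(0,-4)=0, max(0,0)=0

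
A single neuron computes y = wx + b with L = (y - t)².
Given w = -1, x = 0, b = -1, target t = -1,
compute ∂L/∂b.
∂L/∂b = 0

y = wx + b = (-1)(0) + -1 = -1
∂L/∂y = 2(y - t) = 2(-1 - -1) = 0
∂y/∂b = 1
∂L/∂b = ∂L/∂y · ∂y/∂b = 0 × 1 = 0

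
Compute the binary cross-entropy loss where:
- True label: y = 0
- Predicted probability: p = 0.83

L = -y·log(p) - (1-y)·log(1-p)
L = 1.772

L = -0·log(0.83) - 1·log(0.17) = -log(0.17) = 1.772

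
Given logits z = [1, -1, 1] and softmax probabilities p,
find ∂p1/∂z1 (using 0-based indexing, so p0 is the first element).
∂p1/∂z1 = 0.05936

p = softmax(z) = [0.4683, 0.06338, 0.4683]
p1 = 0.06338

∂p1/∂z1 = p1(1 - p1) = 0.06338 × (1 - 0.06338) = 0.05936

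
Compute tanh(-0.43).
-0.4053

tanh(-0.43) = (e^(-0.43) - e^(0.43))/(e^(-0.43) + e^(0.43)) = -0.4053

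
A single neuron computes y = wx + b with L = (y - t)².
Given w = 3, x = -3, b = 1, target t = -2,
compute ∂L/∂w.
∂L/∂w = 36

y = wx + b = (3)(-3) + 1 = -8
∂L/∂y = 2(y - t) = 2(-8 - -2) = -12
∂y/∂w = x = -3
∂L/∂w = ∂L/∂y · ∂y/∂w = -12 × -3 = 36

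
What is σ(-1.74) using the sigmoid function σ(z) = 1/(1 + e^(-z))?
0.1493

sigmoid(-1.74) = 1/(1 + e^(1.74)) = 1/(1 + 5.697) = 0.1493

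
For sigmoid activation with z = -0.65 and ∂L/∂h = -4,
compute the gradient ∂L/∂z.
∂L/∂z = -0.9014

σ(-0.65) = 0.343
σ'(-0.65) = σ(-0.65)(1 - σ(-0.65)) = 0.343 × 0.657 = 0.2253
∂L/∂z = ∂L/∂h · σ'(z) = -4 × 0.2253 = -0.9014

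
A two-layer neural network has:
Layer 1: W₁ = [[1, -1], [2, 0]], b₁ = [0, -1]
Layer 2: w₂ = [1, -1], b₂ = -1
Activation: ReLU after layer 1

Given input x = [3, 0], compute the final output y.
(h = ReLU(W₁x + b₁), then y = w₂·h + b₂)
y = -3

Layer 1 pre-activation: z₁ = [3, 5]
After ReLU: h = [3, 5]
Layer 2 output: y = 1×3 + -1×5 + -1 = -3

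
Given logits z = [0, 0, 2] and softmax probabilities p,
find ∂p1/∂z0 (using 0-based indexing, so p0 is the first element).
∂p1/∂z0 = -0.01134

p = softmax(z) = [0.1065, 0.1065, 0.787]
p1 = 0.1065, p0 = 0.1065

∂p1/∂z0 = -p1 × p0 = -0.1065 × 0.1065 = -0.01134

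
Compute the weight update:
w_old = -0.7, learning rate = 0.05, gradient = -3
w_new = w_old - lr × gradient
w_new = -0.55

w_new = w - η·∂L/∂w = -0.7 - 0.05×(-3) = -0.7 - (-0.15) = -0.55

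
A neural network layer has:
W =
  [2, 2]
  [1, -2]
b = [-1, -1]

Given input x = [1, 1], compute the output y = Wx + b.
y = [3, -2]

Wx = [2×1 + 2×1, 1×1 + -2×1]
   = [4, -1]
y = Wx + b = [4 + -1, -1 + -1] = [3, -2]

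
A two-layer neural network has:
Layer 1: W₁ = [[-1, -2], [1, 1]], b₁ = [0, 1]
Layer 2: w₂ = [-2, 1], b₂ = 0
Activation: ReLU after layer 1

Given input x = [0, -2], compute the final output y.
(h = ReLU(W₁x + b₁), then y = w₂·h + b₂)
y = -8

Layer 1 pre-activation: z₁ = [4, -1]
After ReLU: h = [4, 0]
Layer 2 output: y = -2×4 + 1×0 + 0 = -8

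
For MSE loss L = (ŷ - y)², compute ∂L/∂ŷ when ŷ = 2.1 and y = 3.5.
∂L/∂ŷ = -2.8

∂L/∂ŷ = 2(ŷ - y) = 2(2.1 - 3.5) = 2(-1.4) = -2.8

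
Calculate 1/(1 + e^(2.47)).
0.07799

sigmoid(-2.47) = 1/(1 + e^(2.47)) = 1/(1 + 11.82) = 0.07799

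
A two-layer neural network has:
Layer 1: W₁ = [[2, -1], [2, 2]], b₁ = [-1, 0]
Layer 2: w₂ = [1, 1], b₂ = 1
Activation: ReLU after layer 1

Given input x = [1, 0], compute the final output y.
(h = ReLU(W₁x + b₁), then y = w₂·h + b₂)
y = 4

Layer 1 pre-activation: z₁ = [1, 2]
After ReLU: h = [1, 2]
Layer 2 output: y = 1×1 + 1×2 + 1 = 4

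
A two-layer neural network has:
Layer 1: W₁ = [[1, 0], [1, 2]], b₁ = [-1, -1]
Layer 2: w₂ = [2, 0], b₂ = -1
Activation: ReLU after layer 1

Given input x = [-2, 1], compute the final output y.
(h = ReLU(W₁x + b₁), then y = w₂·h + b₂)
y = -1

Layer 1 pre-activation: z₁ = [-3, -1]
After ReLU: h = [0, 0]
Layer 2 output: y = 2×0 + 0×0 + -1 = -1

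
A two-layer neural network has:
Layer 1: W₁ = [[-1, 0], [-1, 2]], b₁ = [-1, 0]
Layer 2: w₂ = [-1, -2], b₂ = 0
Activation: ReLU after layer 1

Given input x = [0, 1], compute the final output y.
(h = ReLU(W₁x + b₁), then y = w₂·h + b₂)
y = -4

Layer 1 pre-activation: z₁ = [-1, 2]
After ReLU: h = [0, 2]
Layer 2 output: y = -1×0 + -2×2 + 0 = -4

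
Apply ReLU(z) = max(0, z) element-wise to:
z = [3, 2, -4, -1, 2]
h = [3, 2, 0, 0, 2]

ReLU applied element-wise: max(0,3)=3, max(0,2)=2, max(0,-4)=0, max(0,-1)=0, max(0,2)=2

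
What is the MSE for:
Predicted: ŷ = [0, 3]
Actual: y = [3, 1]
MSE = 6.5

MSE = (1/2)((0-3)² + (3-1)²) = (1/2)(9 + 4) = 6.5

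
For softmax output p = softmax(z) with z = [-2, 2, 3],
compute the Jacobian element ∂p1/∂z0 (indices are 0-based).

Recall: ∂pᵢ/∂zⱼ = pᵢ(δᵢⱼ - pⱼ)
∂p1/∂z0 = -0.001312

p = softmax(z) = [0.004902, 0.2676, 0.7275]
p1 = 0.2676, p0 = 0.004902

∂p1/∂z0 = -p1 × p0 = -0.2676 × 0.004902 = -0.001312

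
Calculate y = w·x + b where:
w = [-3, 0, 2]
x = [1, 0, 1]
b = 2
y = 1

y = (-3)(1) + (0)(0) + (2)(1) + 2 = 1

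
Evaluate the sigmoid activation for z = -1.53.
0.178

sigmoid(-1.53) = 1/(1 + e^(1.53)) = 1/(1 + 4.618) = 0.178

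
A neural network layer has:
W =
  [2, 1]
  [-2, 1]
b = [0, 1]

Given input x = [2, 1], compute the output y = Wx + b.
y = [5, -2]

Wx = [2×2 + 1×1, -2×2 + 1×1]
   = [5, -3]
y = Wx + b = [5 + 0, -3 + 1] = [5, -2]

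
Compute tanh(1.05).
0.7818

tanh(1.05) = (e^(1.05) - e^(-1.05))/(e^(1.05) + e^(-1.05)) = 0.7818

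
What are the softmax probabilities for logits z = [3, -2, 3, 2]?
p = [0.4211, 0.0028, 0.4211, 0.1549]

exp(z) = [20.09, 0.1353, 20.09, 7.389]
Sum = 47.7
p = [0.4211, 0.0028, 0.4211, 0.1549]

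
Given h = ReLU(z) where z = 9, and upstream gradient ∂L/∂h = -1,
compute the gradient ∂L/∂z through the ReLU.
∂L/∂z = -1

h = ReLU(9) = 9
Since z > 0: ∂h/∂z = 1
∂L/∂z = ∂L/∂h · ∂h/∂z = -1 × 1 = -1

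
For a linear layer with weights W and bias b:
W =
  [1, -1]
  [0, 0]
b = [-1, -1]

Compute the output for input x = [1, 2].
y = [-2, -1]

Wx = [1×1 + -1×2, 0×1 + 0×2]
   = [-1, 0]
y = Wx + b = [-1 + -1, 0 + -1] = [-2, -1]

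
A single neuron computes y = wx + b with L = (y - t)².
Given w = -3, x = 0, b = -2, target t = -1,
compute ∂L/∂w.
∂L/∂w = 0

y = wx + b = (-3)(0) + -2 = -2
∂L/∂y = 2(y - t) = 2(-2 - -1) = -2
∂y/∂w = x = 0
∂L/∂w = ∂L/∂y · ∂y/∂w = -2 × 0 = 0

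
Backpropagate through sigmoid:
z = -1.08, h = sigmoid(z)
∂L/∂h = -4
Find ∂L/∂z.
∂L/∂z = -0.757

σ(-1.08) = 0.2535
σ'(-1.08) = σ(-1.08)(1 - σ(-1.08)) = 0.2535 × 0.7465 = 0.1892
∂L/∂z = ∂L/∂h · σ'(z) = -4 × 0.1892 = -0.757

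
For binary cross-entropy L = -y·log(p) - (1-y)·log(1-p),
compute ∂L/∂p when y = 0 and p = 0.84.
∂L/∂p = 6.25

∂L/∂p = -y/p + (1-y)/(1-p) = 0 + 1/0.16 = 6.25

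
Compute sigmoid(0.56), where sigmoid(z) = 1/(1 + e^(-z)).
0.6365

sigmoid(0.56) = 1/(1 + e^(-0.56)) = 1/(1 + 0.5712) = 0.6365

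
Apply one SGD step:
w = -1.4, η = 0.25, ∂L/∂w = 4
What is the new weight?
w_new = -2.4

w_new = w - η·∂L/∂w = -1.4 - 0.25×(4) = -1.4 - (1) = -2.4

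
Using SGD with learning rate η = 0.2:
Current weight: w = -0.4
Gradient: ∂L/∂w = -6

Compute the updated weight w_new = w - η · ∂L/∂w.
w_new = 0.8

w_new = w - η·∂L/∂w = -0.4 - 0.2×(-6) = -0.4 - (-1.2) = 0.8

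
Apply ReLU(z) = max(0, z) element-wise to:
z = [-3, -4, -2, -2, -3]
h = [0, 0, 0, 0, 0]

ReLU applied element-wise: max(0,-3)=0, max(0,-4)=0, max(0,-2)=0, max(0,-2)=0, max(0,-3)=0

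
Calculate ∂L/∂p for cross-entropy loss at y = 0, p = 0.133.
∂L/∂p = 1.153

∂L/∂p = -y/p + (1-y)/(1-p) = 0 + 1/0.867 = 1.153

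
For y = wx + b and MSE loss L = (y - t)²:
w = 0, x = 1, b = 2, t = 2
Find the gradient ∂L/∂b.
∂L/∂b = 0

y = wx + b = (0)(1) + 2 = 2
∂L/∂y = 2(y - t) = 2(2 - 2) = 0
∂y/∂b = 1
∂L/∂b = ∂L/∂y · ∂y/∂b = 0 × 1 = 0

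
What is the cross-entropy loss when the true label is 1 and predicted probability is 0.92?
L = 0.08338

L = -1·log(0.92) - 0·log(0.08) = -log(0.92) = 0.08338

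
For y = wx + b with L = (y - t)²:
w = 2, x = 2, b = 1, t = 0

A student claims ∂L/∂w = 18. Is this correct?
Incorrect

y = (2)(2) + 1 = 5
∂L/∂y = 2(y - t) = 2(5 - 0) = 10
∂y/∂w = x = 2
∂L/∂w = 10 × 2 = 20

Claimed value: 18
Incorrect: The correct gradient is 20.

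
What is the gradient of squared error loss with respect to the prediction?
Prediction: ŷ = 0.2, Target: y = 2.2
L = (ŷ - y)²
∂L/∂ŷ = -4.0

∂L/∂ŷ = 2(ŷ - y) = 2(0.2 - 2.2) = 2(-2.0) = -4.0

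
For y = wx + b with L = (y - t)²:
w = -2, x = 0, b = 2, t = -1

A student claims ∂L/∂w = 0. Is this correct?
Correct

y = (-2)(0) + 2 = 2
∂L/∂y = 2(y - t) = 2(2 - -1) = 6
∂y/∂w = x = 0
∂L/∂w = 6 × 0 = 0

Claimed value: 0
Correct: The correct gradient is 0.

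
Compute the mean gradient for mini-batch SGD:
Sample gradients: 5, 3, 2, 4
Average gradient = 3.5

Average = (1/4)(5 + 3 + 2 + 4) = 14/4 = 3.5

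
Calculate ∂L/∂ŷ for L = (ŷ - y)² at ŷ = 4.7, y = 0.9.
∂L/∂ŷ = 7.6

∂L/∂ŷ = 2(ŷ - y) = 2(4.7 - 0.9) = 2(3.8) = 7.6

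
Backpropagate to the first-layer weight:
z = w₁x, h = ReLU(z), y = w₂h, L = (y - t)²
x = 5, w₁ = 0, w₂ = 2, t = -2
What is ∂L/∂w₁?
∂L/∂w₁ = 0

Forward pass:
z = w₁x = 0×5 = 0
h = ReLU(0) = 0
y = w₂h = 2×0 = 0

Backward pass:
∂L/∂y = 2(y - t) = 2(0 - -2) = 4
∂y/∂h = w₂ = 2
∂h/∂z = 0 (ReLU derivative)
∂z/∂w₁ = x = 5

∂L/∂w₁ = 4 × 2 × 0 × 5 = 0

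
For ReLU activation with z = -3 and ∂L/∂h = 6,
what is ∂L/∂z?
∂L/∂z = 0

h = ReLU(-3) = 0
Since z < 0: ∂h/∂z = 0
∂L/∂z = ∂L/∂h · ∂h/∂z = 6 × 0 = 0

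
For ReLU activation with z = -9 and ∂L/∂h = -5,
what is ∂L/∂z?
∂L/∂z = 0

h = ReLU(-9) = 0
Since z < 0: ∂h/∂z = 0
∂L/∂z = ∂L/∂h · ∂h/∂z = -5 × 0 = 0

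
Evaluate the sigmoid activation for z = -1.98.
0.1213

sigmoid(-1.98) = 1/(1 + e^(1.98)) = 1/(1 + 7.243) = 0.1213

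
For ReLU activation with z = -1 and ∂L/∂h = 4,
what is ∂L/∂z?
∂L/∂z = 0

h = ReLU(-1) = 0
Since z < 0: ∂h/∂z = 0
∂L/∂z = ∂L/∂h · ∂h/∂z = 4 × 0 = 0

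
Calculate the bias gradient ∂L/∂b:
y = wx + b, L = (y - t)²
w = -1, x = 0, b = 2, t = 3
∂L/∂b = -2

y = wx + b = (-1)(0) + 2 = 2
∂L/∂y = 2(y - t) = 2(2 - 3) = -2
∂y/∂b = 1
∂L/∂b = ∂L/∂y · ∂y/∂b = -2 × 1 = -2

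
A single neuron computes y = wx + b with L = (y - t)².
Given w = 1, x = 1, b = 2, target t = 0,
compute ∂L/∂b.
∂L/∂b = 6

y = wx + b = (1)(1) + 2 = 3
∂L/∂y = 2(y - t) = 2(3 - 0) = 6
∂y/∂b = 1
∂L/∂b = ∂L/∂y · ∂y/∂b = 6 × 1 = 6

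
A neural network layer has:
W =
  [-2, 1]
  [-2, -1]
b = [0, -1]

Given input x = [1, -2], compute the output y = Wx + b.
y = [-4, -1]

Wx = [-2×1 + 1×-2, -2×1 + -1×-2]
   = [-4, 0]
y = Wx + b = [-4 + 0, 0 + -1] = [-4, -1]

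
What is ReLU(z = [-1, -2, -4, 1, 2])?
h = [0, 0, 0, 1, 2]

ReLU applied element-wise: max(0,-1)=0, max(0,-2)=0, max(0,-4)=0, max(0,1)=1, max(0,2)=2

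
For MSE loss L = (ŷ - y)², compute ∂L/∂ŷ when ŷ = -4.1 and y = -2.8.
∂L/∂ŷ = -2.6

∂L/∂ŷ = 2(ŷ - y) = 2(-4.1 - -2.8) = 2(-1.3) = -2.6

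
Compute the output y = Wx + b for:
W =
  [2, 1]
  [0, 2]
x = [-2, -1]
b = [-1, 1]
y = [-6, -1]

Wx = [2×-2 + 1×-1, 0×-2 + 2×-1]
   = [-5, -2]
y = Wx + b = [-5 + -1, -2 + 1] = [-6, -1]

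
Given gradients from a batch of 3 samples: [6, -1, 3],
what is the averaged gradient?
Average gradient = 2.667

Average = (1/3)(6 + -1 + 3) = 8/3 = 2.667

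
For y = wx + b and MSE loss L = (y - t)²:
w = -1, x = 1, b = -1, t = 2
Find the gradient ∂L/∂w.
∂L/∂w = -8

y = wx + b = (-1)(1) + -1 = -2
∂L/∂y = 2(y - t) = 2(-2 - 2) = -8
∂y/∂w = x = 1
∂L/∂w = ∂L/∂y · ∂y/∂w = -8 × 1 = -8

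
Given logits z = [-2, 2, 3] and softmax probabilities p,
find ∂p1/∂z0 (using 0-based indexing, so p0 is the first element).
∂p1/∂z0 = -0.001312

p = softmax(z) = [0.004902, 0.2676, 0.7275]
p1 = 0.2676, p0 = 0.004902

∂p1/∂z0 = -p1 × p0 = -0.2676 × 0.004902 = -0.001312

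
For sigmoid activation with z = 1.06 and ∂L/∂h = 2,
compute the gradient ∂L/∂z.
∂L/∂z = 0.3822

σ(1.06) = 0.7427
σ'(1.06) = σ(1.06)(1 - σ(1.06)) = 0.7427 × 0.2573 = 0.1911
∂L/∂z = ∂L/∂h · σ'(z) = 2 × 0.1911 = 0.3822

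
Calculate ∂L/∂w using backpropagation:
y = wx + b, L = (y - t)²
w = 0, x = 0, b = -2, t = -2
∂L/∂w = 0

y = wx + b = (0)(0) + -2 = -2
∂L/∂y = 2(y - t) = 2(-2 - -2) = 0
∂y/∂w = x = 0
∂L/∂w = ∂L/∂y · ∂y/∂w = 0 × 0 = 0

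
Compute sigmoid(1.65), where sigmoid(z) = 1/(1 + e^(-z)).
0.8389

sigmoid(1.65) = 1/(1 + e^(-1.65)) = 1/(1 + 0.192) = 0.8389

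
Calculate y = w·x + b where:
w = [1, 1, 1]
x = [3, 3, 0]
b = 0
y = 6

y = (1)(3) + (1)(3) + (1)(0) + 0 = 6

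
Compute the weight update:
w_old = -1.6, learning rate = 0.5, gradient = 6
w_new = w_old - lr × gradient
w_new = -4.6

w_new = w - η·∂L/∂w = -1.6 - 0.5×(6) = -1.6 - (3) = -4.6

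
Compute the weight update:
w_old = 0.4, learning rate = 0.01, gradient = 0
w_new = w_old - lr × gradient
w_new = 0.4

w_new = w - η·∂L/∂w = 0.4 - 0.01×(0) = 0.4 - (0) = 0.4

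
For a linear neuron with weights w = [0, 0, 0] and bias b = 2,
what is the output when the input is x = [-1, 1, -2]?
y = 2

y = (0)(-1) + (0)(1) + (0)(-2) + 2 = 2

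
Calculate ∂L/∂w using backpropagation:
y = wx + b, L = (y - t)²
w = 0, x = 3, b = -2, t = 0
∂L/∂w = -12

y = wx + b = (0)(3) + -2 = -2
∂L/∂y = 2(y - t) = 2(-2 - 0) = -4
∂y/∂w = x = 3
∂L/∂w = ∂L/∂y · ∂y/∂w = -4 × 3 = -12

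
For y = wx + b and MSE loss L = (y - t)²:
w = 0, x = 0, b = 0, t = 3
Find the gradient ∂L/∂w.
∂L/∂w = 0

y = wx + b = (0)(0) + 0 = 0
∂L/∂y = 2(y - t) = 2(0 - 3) = -6
∂y/∂w = x = 0
∂L/∂w = ∂L/∂y · ∂y/∂w = -6 × 0 = 0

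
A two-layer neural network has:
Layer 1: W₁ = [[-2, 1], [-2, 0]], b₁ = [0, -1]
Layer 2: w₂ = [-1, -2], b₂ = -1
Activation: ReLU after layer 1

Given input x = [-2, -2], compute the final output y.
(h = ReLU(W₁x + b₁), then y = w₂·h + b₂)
y = -9

Layer 1 pre-activation: z₁ = [2, 3]
After ReLU: h = [2, 3]
Layer 2 output: y = -1×2 + -2×3 + -1 = -9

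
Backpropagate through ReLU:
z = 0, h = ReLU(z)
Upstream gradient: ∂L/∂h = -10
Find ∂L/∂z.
∂L/∂z = 0

h = ReLU(0) = 0
At z = 0: ∂h/∂z = 0 (by convention)
∂L/∂z = ∂L/∂h · ∂h/∂z = -10 × 0 = 0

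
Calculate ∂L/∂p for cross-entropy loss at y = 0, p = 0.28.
∂L/∂p = 1.389

∂L/∂p = -y/p + (1-y)/(1-p) = 0 + 1/0.72 = 1.389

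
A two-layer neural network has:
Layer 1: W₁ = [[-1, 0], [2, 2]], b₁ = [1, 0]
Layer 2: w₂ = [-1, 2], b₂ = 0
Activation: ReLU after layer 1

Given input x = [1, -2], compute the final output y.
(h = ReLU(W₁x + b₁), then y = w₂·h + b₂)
y = 0

Layer 1 pre-activation: z₁ = [0, -2]
After ReLU: h = [0, 0]
Layer 2 output: y = -1×0 + 2×0 + 0 = 0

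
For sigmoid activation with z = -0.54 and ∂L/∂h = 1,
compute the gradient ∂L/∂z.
∂L/∂z = 0.2326

σ(-0.54) = 0.3682
σ'(-0.54) = σ(-0.54)(1 - σ(-0.54)) = 0.3682 × 0.6318 = 0.2326
∂L/∂z = ∂L/∂h · σ'(z) = 1 × 0.2326 = 0.2326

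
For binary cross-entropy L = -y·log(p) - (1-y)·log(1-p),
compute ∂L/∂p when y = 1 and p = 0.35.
∂L/∂p = -2.857

∂L/∂p = -y/p + (1-y)/(1-p) = -1/0.35 + 0 = -2.857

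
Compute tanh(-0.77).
-0.6469

tanh(-0.77) = (e^(-0.77) - e^(0.77))/(e^(-0.77) + e^(0.77)) = -0.6469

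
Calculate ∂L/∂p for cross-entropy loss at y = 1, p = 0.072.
∂L/∂p = -13.89

∂L/∂p = -y/p + (1-y)/(1-p) = -1/0.072 + 0 = -13.89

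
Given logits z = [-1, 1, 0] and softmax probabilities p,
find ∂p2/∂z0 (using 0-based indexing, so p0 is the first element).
∂p2/∂z0 = -0.02203

p = softmax(z) = [0.09003, 0.6652, 0.2447]
p2 = 0.2447, p0 = 0.09003

∂p2/∂z0 = -p2 × p0 = -0.2447 × 0.09003 = -0.02203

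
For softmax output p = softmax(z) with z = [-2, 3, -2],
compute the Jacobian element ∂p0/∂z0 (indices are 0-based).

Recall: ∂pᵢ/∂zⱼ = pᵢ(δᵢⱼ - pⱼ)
∂p0/∂z0 = 0.006604

p = softmax(z) = [0.006648, 0.9867, 0.006648]
p0 = 0.006648

∂p0/∂z0 = p0(1 - p0) = 0.006648 × (1 - 0.006648) = 0.006604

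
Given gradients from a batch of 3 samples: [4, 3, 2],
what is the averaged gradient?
Average gradient = 3

Average = (1/3)(4 + 3 + 2) = 9/3 = 3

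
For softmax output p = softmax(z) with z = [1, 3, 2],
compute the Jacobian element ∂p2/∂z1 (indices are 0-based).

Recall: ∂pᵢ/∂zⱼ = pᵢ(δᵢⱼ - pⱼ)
∂p2/∂z1 = -0.1628

p = softmax(z) = [0.09003, 0.6652, 0.2447]
p2 = 0.2447, p1 = 0.6652

∂p2/∂z1 = -p2 × p1 = -0.2447 × 0.6652 = -0.1628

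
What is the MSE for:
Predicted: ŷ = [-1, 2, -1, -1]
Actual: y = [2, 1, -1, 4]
MSE = 8.75

MSE = (1/4)((-1-2)² + (2-1)² + (-1--1)² + (-1-4)²) = (1/4)(9 + 1 + 0 + 25) = 8.75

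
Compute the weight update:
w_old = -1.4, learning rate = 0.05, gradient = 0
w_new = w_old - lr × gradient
w_new = -1.4

w_new = w - η·∂L/∂w = -1.4 - 0.05×(0) = -1.4 - (0) = -1.4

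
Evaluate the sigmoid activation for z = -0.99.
0.2709

sigmoid(-0.99) = 1/(1 + e^(0.99)) = 1/(1 + 2.691) = 0.2709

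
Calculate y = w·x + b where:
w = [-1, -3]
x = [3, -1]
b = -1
y = -1

y = (-1)(3) + (-3)(-1) + -1 = -1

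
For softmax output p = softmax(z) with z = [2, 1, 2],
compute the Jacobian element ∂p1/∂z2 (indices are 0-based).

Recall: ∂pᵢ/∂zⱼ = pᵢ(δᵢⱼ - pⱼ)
∂p1/∂z2 = -0.06561

p = softmax(z) = [0.4223, 0.1554, 0.4223]
p1 = 0.1554, p2 = 0.4223

∂p1/∂z2 = -p1 × p2 = -0.1554 × 0.4223 = -0.06561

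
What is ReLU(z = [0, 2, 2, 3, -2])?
h = [0, 2, 2, 3, 0]

ReLU applied element-wise: max(0,0)=0, max(0,2)=2, max(0,2)=2, max(0,3)=3, max(0,-2)=0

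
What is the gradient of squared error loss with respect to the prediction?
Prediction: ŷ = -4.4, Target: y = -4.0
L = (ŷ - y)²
∂L/∂ŷ = -0.8

∂L/∂ŷ = 2(ŷ - y) = 2(-4.4 - -4.0) = 2(-0.4) = -0.8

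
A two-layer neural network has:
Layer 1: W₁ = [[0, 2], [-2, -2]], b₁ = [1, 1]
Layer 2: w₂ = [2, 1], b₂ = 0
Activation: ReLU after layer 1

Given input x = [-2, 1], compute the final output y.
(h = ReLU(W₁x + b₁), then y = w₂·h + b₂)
y = 9

Layer 1 pre-activation: z₁ = [3, 3]
After ReLU: h = [3, 3]
Layer 2 output: y = 2×3 + 1×3 + 0 = 9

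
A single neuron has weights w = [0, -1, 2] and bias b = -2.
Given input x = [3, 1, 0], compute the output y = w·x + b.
y = -3

y = (0)(3) + (-1)(1) + (2)(0) + -2 = -3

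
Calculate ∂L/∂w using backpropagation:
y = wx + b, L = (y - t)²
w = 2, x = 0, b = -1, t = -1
∂L/∂w = 0

y = wx + b = (2)(0) + -1 = -1
∂L/∂y = 2(y - t) = 2(-1 - -1) = 0
∂y/∂w = x = 0
∂L/∂w = ∂L/∂y · ∂y/∂w = 0 × 0 = 0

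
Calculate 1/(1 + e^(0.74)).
0.323

sigmoid(-0.74) = 1/(1 + e^(0.74)) = 1/(1 + 2.096) = 0.323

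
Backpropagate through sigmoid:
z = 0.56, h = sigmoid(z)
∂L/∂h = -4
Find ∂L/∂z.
∂L/∂z = -0.9255

σ(0.56) = 0.6365
σ'(0.56) = σ(0.56)(1 - σ(0.56)) = 0.6365 × 0.3635 = 0.2314
∂L/∂z = ∂L/∂h · σ'(z) = -4 × 0.2314 = -0.9255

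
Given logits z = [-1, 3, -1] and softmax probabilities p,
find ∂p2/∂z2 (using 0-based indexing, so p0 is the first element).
∂p2/∂z2 = 0.01736

p = softmax(z) = [0.01767, 0.9647, 0.01767]
p2 = 0.01767

∂p2/∂z2 = p2(1 - p2) = 0.01767 × (1 - 0.01767) = 0.01736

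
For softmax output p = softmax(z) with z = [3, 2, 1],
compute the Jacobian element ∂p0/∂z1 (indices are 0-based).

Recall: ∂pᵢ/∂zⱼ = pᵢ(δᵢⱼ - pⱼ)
∂p0/∂z1 = -0.1628

p = softmax(z) = [0.6652, 0.2447, 0.09003]
p0 = 0.6652, p1 = 0.2447

∂p0/∂z1 = -p0 × p1 = -0.6652 × 0.2447 = -0.1628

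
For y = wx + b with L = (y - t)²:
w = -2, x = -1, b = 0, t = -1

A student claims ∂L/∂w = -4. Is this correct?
Incorrect

y = (-2)(-1) + 0 = 2
∂L/∂y = 2(y - t) = 2(2 - -1) = 6
∂y/∂w = x = -1
∂L/∂w = 6 × -1 = -6

Claimed value: -4
Incorrect: The correct gradient is -6.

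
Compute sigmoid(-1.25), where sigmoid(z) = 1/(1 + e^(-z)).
0.2227

sigmoid(-1.25) = 1/(1 + e^(1.25)) = 1/(1 + 3.49) = 0.2227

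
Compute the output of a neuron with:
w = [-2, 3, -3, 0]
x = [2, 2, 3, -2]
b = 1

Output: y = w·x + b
y = -6

y = (-2)(2) + (3)(2) + (-3)(3) + (0)(-2) + 1 = -6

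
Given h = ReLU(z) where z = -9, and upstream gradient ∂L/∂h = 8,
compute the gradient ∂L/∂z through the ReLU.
∂L/∂z = 0

h = ReLU(-9) = 0
Since z < 0: ∂h/∂z = 0
∂L/∂z = ∂L/∂h · ∂h/∂z = 8 × 0 = 0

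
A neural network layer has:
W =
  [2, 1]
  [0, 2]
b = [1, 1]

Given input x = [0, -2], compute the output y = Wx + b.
y = [-1, -3]

Wx = [2×0 + 1×-2, 0×0 + 2×-2]
   = [-2, -4]
y = Wx + b = [-2 + 1, -4 + 1] = [-1, -3]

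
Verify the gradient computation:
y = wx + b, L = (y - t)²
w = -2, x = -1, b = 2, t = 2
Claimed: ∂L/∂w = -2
Incorrect

y = (-2)(-1) + 2 = 4
∂L/∂y = 2(y - t) = 2(4 - 2) = 4
∂y/∂w = x = -1
∂L/∂w = 4 × -1 = -4

Claimed value: -2
Incorrect: The correct gradient is -4.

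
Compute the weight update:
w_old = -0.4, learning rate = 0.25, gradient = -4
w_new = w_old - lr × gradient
w_new = 0.6

w_new = w - η·∂L/∂w = -0.4 - 0.25×(-4) = -0.4 - (-1) = 0.6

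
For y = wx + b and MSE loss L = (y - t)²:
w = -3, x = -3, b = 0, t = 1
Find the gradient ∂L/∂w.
∂L/∂w = -48

y = wx + b = (-3)(-3) + 0 = 9
∂L/∂y = 2(y - t) = 2(9 - 1) = 16
∂y/∂w = x = -3
∂L/∂w = ∂L/∂y · ∂y/∂w = 16 × -3 = -48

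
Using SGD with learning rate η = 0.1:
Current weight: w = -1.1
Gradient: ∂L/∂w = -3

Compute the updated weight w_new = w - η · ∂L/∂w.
w_new = -0.8

w_new = w - η·∂L/∂w = -1.1 - 0.1×(-3) = -1.1 - (-0.3) = -0.8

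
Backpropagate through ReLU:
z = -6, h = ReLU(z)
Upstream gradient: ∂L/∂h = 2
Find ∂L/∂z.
∂L/∂z = 0

h = ReLU(-6) = 0
Since z < 0: ∂h/∂z = 0
∂L/∂z = ∂L/∂h · ∂h/∂z = 2 × 0 = 0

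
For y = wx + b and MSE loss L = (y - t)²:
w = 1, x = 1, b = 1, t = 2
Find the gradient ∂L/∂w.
∂L/∂w = 0

y = wx + b = (1)(1) + 1 = 2
∂L/∂y = 2(y - t) = 2(2 - 2) = 0
∂y/∂w = x = 1
∂L/∂w = ∂L/∂y · ∂y/∂w = 0 × 1 = 0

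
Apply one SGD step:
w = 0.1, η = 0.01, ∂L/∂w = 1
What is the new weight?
w_new = 0.09

w_new = w - η·∂L/∂w = 0.1 - 0.01×(1) = 0.1 - (0.01) = 0.09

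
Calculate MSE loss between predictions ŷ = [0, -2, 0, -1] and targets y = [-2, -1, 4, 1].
MSE = 6.25

MSE = (1/4)((0--2)² + (-2--1)² + (0-4)² + (-1-1)²) = (1/4)(4 + 1 + 16 + 4) = 6.25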